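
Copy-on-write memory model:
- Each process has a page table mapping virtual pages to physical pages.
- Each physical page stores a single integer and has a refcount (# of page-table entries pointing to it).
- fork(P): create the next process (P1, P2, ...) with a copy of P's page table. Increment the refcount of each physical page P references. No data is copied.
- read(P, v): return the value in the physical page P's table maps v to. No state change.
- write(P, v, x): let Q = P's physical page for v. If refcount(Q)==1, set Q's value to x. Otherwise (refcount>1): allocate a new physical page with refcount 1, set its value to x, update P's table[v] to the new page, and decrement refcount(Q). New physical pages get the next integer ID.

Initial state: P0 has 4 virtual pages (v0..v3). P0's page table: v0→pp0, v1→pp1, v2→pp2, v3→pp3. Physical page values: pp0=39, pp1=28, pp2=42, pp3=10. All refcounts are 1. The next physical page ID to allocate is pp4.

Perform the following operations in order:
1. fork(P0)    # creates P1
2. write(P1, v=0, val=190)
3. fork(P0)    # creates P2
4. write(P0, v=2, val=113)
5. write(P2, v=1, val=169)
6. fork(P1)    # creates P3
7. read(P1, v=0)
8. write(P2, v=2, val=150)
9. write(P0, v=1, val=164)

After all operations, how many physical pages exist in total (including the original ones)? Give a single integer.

Op 1: fork(P0) -> P1. 4 ppages; refcounts: pp0:2 pp1:2 pp2:2 pp3:2
Op 2: write(P1, v0, 190). refcount(pp0)=2>1 -> COPY to pp4. 5 ppages; refcounts: pp0:1 pp1:2 pp2:2 pp3:2 pp4:1
Op 3: fork(P0) -> P2. 5 ppages; refcounts: pp0:2 pp1:3 pp2:3 pp3:3 pp4:1
Op 4: write(P0, v2, 113). refcount(pp2)=3>1 -> COPY to pp5. 6 ppages; refcounts: pp0:2 pp1:3 pp2:2 pp3:3 pp4:1 pp5:1
Op 5: write(P2, v1, 169). refcount(pp1)=3>1 -> COPY to pp6. 7 ppages; refcounts: pp0:2 pp1:2 pp2:2 pp3:3 pp4:1 pp5:1 pp6:1
Op 6: fork(P1) -> P3. 7 ppages; refcounts: pp0:2 pp1:3 pp2:3 pp3:4 pp4:2 pp5:1 pp6:1
Op 7: read(P1, v0) -> 190. No state change.
Op 8: write(P2, v2, 150). refcount(pp2)=3>1 -> COPY to pp7. 8 ppages; refcounts: pp0:2 pp1:3 pp2:2 pp3:4 pp4:2 pp5:1 pp6:1 pp7:1
Op 9: write(P0, v1, 164). refcount(pp1)=3>1 -> COPY to pp8. 9 ppages; refcounts: pp0:2 pp1:2 pp2:2 pp3:4 pp4:2 pp5:1 pp6:1 pp7:1 pp8:1

Answer: 9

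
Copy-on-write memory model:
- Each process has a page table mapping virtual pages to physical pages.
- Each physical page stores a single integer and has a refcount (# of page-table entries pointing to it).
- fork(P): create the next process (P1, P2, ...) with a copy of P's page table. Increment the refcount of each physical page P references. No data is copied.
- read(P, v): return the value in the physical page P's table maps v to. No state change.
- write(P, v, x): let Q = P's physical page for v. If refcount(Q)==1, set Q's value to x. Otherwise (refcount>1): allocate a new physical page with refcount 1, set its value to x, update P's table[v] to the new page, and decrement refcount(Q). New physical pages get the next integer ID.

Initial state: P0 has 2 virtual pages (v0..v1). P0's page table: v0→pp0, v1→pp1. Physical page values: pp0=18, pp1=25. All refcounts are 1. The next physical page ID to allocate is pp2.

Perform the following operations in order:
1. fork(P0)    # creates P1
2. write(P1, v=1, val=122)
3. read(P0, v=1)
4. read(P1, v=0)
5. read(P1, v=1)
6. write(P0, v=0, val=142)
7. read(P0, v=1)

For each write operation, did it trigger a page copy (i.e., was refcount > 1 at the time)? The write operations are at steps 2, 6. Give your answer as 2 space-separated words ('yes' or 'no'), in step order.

Op 1: fork(P0) -> P1. 2 ppages; refcounts: pp0:2 pp1:2
Op 2: write(P1, v1, 122). refcount(pp1)=2>1 -> COPY to pp2. 3 ppages; refcounts: pp0:2 pp1:1 pp2:1
Op 3: read(P0, v1) -> 25. No state change.
Op 4: read(P1, v0) -> 18. No state change.
Op 5: read(P1, v1) -> 122. No state change.
Op 6: write(P0, v0, 142). refcount(pp0)=2>1 -> COPY to pp3. 4 ppages; refcounts: pp0:1 pp1:1 pp2:1 pp3:1
Op 7: read(P0, v1) -> 25. No state change.

yes yes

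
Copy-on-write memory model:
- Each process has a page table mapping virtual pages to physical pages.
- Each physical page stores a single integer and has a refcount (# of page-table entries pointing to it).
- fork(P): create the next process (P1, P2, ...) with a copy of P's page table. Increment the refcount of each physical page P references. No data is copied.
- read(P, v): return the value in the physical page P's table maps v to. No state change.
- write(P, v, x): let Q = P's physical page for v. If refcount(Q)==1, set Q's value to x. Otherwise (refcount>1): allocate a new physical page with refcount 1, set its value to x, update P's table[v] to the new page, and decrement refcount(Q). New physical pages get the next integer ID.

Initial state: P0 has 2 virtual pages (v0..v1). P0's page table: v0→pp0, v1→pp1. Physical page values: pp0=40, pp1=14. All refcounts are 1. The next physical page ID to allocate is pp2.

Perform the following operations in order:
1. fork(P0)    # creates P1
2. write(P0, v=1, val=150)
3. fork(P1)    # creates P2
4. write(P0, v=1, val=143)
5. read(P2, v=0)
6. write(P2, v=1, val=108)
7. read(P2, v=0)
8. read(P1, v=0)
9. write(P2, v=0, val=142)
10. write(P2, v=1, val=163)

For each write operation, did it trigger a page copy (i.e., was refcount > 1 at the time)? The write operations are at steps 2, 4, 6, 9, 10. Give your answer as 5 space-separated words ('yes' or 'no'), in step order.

Op 1: fork(P0) -> P1. 2 ppages; refcounts: pp0:2 pp1:2
Op 2: write(P0, v1, 150). refcount(pp1)=2>1 -> COPY to pp2. 3 ppages; refcounts: pp0:2 pp1:1 pp2:1
Op 3: fork(P1) -> P2. 3 ppages; refcounts: pp0:3 pp1:2 pp2:1
Op 4: write(P0, v1, 143). refcount(pp2)=1 -> write in place. 3 ppages; refcounts: pp0:3 pp1:2 pp2:1
Op 5: read(P2, v0) -> 40. No state change.
Op 6: write(P2, v1, 108). refcount(pp1)=2>1 -> COPY to pp3. 4 ppages; refcounts: pp0:3 pp1:1 pp2:1 pp3:1
Op 7: read(P2, v0) -> 40. No state change.
Op 8: read(P1, v0) -> 40. No state change.
Op 9: write(P2, v0, 142). refcount(pp0)=3>1 -> COPY to pp4. 5 ppages; refcounts: pp0:2 pp1:1 pp2:1 pp3:1 pp4:1
Op 10: write(P2, v1, 163). refcount(pp3)=1 -> write in place. 5 ppages; refcounts: pp0:2 pp1:1 pp2:1 pp3:1 pp4:1

yes no yes yes no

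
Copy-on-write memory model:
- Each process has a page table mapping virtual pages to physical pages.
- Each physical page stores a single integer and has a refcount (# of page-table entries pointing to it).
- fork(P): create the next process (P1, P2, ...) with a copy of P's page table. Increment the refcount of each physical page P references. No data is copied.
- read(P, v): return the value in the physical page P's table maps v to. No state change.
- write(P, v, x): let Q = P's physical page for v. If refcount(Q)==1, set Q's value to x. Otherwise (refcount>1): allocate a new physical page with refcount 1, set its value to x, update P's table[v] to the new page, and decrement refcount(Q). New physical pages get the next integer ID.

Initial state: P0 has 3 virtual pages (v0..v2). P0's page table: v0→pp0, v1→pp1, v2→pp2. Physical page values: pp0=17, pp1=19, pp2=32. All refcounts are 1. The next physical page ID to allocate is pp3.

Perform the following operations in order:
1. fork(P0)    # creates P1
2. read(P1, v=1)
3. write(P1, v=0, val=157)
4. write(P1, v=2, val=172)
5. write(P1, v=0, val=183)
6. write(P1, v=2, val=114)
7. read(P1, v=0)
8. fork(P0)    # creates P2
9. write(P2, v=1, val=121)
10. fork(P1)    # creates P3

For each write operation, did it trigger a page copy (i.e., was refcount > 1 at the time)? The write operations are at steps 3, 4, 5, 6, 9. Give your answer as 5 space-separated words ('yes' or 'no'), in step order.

Op 1: fork(P0) -> P1. 3 ppages; refcounts: pp0:2 pp1:2 pp2:2
Op 2: read(P1, v1) -> 19. No state change.
Op 3: write(P1, v0, 157). refcount(pp0)=2>1 -> COPY to pp3. 4 ppages; refcounts: pp0:1 pp1:2 pp2:2 pp3:1
Op 4: write(P1, v2, 172). refcount(pp2)=2>1 -> COPY to pp4. 5 ppages; refcounts: pp0:1 pp1:2 pp2:1 pp3:1 pp4:1
Op 5: write(P1, v0, 183). refcount(pp3)=1 -> write in place. 5 ppages; refcounts: pp0:1 pp1:2 pp2:1 pp3:1 pp4:1
Op 6: write(P1, v2, 114). refcount(pp4)=1 -> write in place. 5 ppages; refcounts: pp0:1 pp1:2 pp2:1 pp3:1 pp4:1
Op 7: read(P1, v0) -> 183. No state change.
Op 8: fork(P0) -> P2. 5 ppages; refcounts: pp0:2 pp1:3 pp2:2 pp3:1 pp4:1
Op 9: write(P2, v1, 121). refcount(pp1)=3>1 -> COPY to pp5. 6 ppages; refcounts: pp0:2 pp1:2 pp2:2 pp3:1 pp4:1 pp5:1
Op 10: fork(P1) -> P3. 6 ppages; refcounts: pp0:2 pp1:3 pp2:2 pp3:2 pp4:2 pp5:1

yes yes no no yes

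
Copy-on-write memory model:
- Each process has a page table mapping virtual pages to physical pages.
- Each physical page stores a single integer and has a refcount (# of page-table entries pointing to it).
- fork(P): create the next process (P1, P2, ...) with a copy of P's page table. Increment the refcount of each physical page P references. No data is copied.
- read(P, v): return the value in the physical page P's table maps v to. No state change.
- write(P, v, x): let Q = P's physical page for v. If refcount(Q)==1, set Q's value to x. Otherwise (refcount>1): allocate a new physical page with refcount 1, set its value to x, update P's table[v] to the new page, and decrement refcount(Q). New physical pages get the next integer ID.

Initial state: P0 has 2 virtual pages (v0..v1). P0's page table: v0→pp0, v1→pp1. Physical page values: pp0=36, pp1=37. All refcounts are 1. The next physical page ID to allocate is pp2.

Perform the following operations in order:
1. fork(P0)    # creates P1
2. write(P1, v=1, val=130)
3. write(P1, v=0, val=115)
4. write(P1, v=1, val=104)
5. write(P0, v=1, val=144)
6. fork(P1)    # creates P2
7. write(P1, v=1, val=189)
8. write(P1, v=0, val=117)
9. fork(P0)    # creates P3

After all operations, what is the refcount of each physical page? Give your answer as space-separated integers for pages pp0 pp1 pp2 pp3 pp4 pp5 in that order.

Op 1: fork(P0) -> P1. 2 ppages; refcounts: pp0:2 pp1:2
Op 2: write(P1, v1, 130). refcount(pp1)=2>1 -> COPY to pp2. 3 ppages; refcounts: pp0:2 pp1:1 pp2:1
Op 3: write(P1, v0, 115). refcount(pp0)=2>1 -> COPY to pp3. 4 ppages; refcounts: pp0:1 pp1:1 pp2:1 pp3:1
Op 4: write(P1, v1, 104). refcount(pp2)=1 -> write in place. 4 ppages; refcounts: pp0:1 pp1:1 pp2:1 pp3:1
Op 5: write(P0, v1, 144). refcount(pp1)=1 -> write in place. 4 ppages; refcounts: pp0:1 pp1:1 pp2:1 pp3:1
Op 6: fork(P1) -> P2. 4 ppages; refcounts: pp0:1 pp1:1 pp2:2 pp3:2
Op 7: write(P1, v1, 189). refcount(pp2)=2>1 -> COPY to pp4. 5 ppages; refcounts: pp0:1 pp1:1 pp2:1 pp3:2 pp4:1
Op 8: write(P1, v0, 117). refcount(pp3)=2>1 -> COPY to pp5. 6 ppages; refcounts: pp0:1 pp1:1 pp2:1 pp3:1 pp4:1 pp5:1
Op 9: fork(P0) -> P3. 6 ppages; refcounts: pp0:2 pp1:2 pp2:1 pp3:1 pp4:1 pp5:1

Answer: 2 2 1 1 1 1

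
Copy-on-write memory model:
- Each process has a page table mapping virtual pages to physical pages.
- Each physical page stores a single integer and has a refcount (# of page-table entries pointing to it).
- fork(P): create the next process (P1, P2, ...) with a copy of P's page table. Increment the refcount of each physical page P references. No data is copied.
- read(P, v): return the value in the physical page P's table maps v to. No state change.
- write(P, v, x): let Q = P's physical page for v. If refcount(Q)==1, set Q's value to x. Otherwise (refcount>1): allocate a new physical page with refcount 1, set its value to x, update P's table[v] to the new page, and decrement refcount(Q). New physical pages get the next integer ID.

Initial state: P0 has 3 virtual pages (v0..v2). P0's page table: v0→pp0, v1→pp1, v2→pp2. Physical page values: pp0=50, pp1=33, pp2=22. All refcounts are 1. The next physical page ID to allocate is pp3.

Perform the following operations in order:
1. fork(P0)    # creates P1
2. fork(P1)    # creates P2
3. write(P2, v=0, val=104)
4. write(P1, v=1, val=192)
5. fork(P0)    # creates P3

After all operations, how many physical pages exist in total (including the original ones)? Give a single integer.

Answer: 5

Derivation:
Op 1: fork(P0) -> P1. 3 ppages; refcounts: pp0:2 pp1:2 pp2:2
Op 2: fork(P1) -> P2. 3 ppages; refcounts: pp0:3 pp1:3 pp2:3
Op 3: write(P2, v0, 104). refcount(pp0)=3>1 -> COPY to pp3. 4 ppages; refcounts: pp0:2 pp1:3 pp2:3 pp3:1
Op 4: write(P1, v1, 192). refcount(pp1)=3>1 -> COPY to pp4. 5 ppages; refcounts: pp0:2 pp1:2 pp2:3 pp3:1 pp4:1
Op 5: fork(P0) -> P3. 5 ppages; refcounts: pp0:3 pp1:3 pp2:4 pp3:1 pp4:1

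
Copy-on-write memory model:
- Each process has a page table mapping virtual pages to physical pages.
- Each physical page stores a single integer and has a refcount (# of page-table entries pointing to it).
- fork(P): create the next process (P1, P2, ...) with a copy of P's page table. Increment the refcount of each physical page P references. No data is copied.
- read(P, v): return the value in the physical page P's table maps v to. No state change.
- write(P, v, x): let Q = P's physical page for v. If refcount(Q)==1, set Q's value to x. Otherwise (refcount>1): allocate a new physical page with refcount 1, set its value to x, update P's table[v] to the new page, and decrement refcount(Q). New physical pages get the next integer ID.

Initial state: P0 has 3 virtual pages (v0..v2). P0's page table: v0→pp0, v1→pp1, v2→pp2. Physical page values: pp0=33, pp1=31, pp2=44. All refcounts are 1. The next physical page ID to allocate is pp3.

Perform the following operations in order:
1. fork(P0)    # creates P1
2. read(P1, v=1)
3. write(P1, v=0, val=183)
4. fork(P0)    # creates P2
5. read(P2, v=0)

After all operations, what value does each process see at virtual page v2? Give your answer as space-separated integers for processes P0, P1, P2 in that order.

Op 1: fork(P0) -> P1. 3 ppages; refcounts: pp0:2 pp1:2 pp2:2
Op 2: read(P1, v1) -> 31. No state change.
Op 3: write(P1, v0, 183). refcount(pp0)=2>1 -> COPY to pp3. 4 ppages; refcounts: pp0:1 pp1:2 pp2:2 pp3:1
Op 4: fork(P0) -> P2. 4 ppages; refcounts: pp0:2 pp1:3 pp2:3 pp3:1
Op 5: read(P2, v0) -> 33. No state change.
P0: v2 -> pp2 = 44
P1: v2 -> pp2 = 44
P2: v2 -> pp2 = 44

Answer: 44 44 44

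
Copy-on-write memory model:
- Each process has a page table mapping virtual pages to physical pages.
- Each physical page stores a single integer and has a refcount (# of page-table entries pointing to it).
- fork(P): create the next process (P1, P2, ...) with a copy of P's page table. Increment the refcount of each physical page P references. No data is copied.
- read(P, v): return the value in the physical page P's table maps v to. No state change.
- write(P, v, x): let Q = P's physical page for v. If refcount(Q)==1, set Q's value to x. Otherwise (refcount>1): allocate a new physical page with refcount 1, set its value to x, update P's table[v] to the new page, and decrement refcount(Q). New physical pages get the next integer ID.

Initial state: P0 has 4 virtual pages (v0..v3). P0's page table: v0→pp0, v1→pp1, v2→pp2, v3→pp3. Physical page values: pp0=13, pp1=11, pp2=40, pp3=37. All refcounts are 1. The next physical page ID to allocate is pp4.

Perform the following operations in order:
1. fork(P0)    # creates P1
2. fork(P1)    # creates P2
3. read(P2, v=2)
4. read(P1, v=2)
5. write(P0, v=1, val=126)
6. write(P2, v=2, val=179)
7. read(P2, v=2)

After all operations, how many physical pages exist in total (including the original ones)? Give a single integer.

Op 1: fork(P0) -> P1. 4 ppages; refcounts: pp0:2 pp1:2 pp2:2 pp3:2
Op 2: fork(P1) -> P2. 4 ppages; refcounts: pp0:3 pp1:3 pp2:3 pp3:3
Op 3: read(P2, v2) -> 40. No state change.
Op 4: read(P1, v2) -> 40. No state change.
Op 5: write(P0, v1, 126). refcount(pp1)=3>1 -> COPY to pp4. 5 ppages; refcounts: pp0:3 pp1:2 pp2:3 pp3:3 pp4:1
Op 6: write(P2, v2, 179). refcount(pp2)=3>1 -> COPY to pp5. 6 ppages; refcounts: pp0:3 pp1:2 pp2:2 pp3:3 pp4:1 pp5:1
Op 7: read(P2, v2) -> 179. No state change.

Answer: 6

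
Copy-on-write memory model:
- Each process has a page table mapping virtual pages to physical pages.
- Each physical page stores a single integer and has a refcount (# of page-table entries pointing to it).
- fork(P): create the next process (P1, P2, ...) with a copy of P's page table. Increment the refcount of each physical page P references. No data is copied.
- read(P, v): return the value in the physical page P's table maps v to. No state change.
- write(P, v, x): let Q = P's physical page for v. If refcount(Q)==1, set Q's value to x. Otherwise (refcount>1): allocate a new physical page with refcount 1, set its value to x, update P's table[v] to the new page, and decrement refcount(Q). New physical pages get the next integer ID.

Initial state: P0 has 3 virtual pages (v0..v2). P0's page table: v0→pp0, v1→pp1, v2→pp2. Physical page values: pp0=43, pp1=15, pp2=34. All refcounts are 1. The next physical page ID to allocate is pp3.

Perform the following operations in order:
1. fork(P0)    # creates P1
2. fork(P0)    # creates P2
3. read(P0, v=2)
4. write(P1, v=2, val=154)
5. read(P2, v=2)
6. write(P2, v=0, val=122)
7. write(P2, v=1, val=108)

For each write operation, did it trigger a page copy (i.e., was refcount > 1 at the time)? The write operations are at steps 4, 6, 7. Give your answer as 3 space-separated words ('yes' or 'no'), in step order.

Op 1: fork(P0) -> P1. 3 ppages; refcounts: pp0:2 pp1:2 pp2:2
Op 2: fork(P0) -> P2. 3 ppages; refcounts: pp0:3 pp1:3 pp2:3
Op 3: read(P0, v2) -> 34. No state change.
Op 4: write(P1, v2, 154). refcount(pp2)=3>1 -> COPY to pp3. 4 ppages; refcounts: pp0:3 pp1:3 pp2:2 pp3:1
Op 5: read(P2, v2) -> 34. No state change.
Op 6: write(P2, v0, 122). refcount(pp0)=3>1 -> COPY to pp4. 5 ppages; refcounts: pp0:2 pp1:3 pp2:2 pp3:1 pp4:1
Op 7: write(P2, v1, 108). refcount(pp1)=3>1 -> COPY to pp5. 6 ppages; refcounts: pp0:2 pp1:2 pp2:2 pp3:1 pp4:1 pp5:1

yes yes yes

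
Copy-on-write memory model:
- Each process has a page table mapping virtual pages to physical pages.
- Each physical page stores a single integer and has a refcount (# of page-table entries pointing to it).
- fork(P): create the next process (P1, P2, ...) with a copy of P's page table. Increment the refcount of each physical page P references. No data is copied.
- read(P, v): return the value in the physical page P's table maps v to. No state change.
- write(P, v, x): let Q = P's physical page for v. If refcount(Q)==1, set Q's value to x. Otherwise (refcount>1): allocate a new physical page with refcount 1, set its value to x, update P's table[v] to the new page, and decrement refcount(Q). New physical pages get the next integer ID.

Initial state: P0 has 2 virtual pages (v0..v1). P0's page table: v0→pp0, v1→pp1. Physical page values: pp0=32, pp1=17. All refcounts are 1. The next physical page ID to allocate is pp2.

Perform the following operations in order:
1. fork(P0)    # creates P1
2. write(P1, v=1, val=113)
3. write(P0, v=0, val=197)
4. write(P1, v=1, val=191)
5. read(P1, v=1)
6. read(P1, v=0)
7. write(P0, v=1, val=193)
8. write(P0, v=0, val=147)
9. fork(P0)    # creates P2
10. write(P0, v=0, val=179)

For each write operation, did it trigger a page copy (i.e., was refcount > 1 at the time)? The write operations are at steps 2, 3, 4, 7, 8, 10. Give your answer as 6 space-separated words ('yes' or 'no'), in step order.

Op 1: fork(P0) -> P1. 2 ppages; refcounts: pp0:2 pp1:2
Op 2: write(P1, v1, 113). refcount(pp1)=2>1 -> COPY to pp2. 3 ppages; refcounts: pp0:2 pp1:1 pp2:1
Op 3: write(P0, v0, 197). refcount(pp0)=2>1 -> COPY to pp3. 4 ppages; refcounts: pp0:1 pp1:1 pp2:1 pp3:1
Op 4: write(P1, v1, 191). refcount(pp2)=1 -> write in place. 4 ppages; refcounts: pp0:1 pp1:1 pp2:1 pp3:1
Op 5: read(P1, v1) -> 191. No state change.
Op 6: read(P1, v0) -> 32. No state change.
Op 7: write(P0, v1, 193). refcount(pp1)=1 -> write in place. 4 ppages; refcounts: pp0:1 pp1:1 pp2:1 pp3:1
Op 8: write(P0, v0, 147). refcount(pp3)=1 -> write in place. 4 ppages; refcounts: pp0:1 pp1:1 pp2:1 pp3:1
Op 9: fork(P0) -> P2. 4 ppages; refcounts: pp0:1 pp1:2 pp2:1 pp3:2
Op 10: write(P0, v0, 179). refcount(pp3)=2>1 -> COPY to pp4. 5 ppages; refcounts: pp0:1 pp1:2 pp2:1 pp3:1 pp4:1

yes yes no no no yes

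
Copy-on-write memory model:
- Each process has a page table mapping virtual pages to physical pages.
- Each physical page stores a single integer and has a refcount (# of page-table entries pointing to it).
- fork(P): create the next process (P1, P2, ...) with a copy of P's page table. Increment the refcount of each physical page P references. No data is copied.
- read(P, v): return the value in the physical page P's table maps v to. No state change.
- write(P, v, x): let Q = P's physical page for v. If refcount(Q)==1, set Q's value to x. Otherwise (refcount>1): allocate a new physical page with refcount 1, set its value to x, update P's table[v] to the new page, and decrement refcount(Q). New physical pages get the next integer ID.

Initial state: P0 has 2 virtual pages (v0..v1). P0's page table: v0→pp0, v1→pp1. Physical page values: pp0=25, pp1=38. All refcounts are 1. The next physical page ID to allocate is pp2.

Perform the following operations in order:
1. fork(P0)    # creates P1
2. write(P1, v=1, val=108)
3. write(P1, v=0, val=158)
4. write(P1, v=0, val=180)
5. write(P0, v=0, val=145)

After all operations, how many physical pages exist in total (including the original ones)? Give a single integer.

Answer: 4

Derivation:
Op 1: fork(P0) -> P1. 2 ppages; refcounts: pp0:2 pp1:2
Op 2: write(P1, v1, 108). refcount(pp1)=2>1 -> COPY to pp2. 3 ppages; refcounts: pp0:2 pp1:1 pp2:1
Op 3: write(P1, v0, 158). refcount(pp0)=2>1 -> COPY to pp3. 4 ppages; refcounts: pp0:1 pp1:1 pp2:1 pp3:1
Op 4: write(P1, v0, 180). refcount(pp3)=1 -> write in place. 4 ppages; refcounts: pp0:1 pp1:1 pp2:1 pp3:1
Op 5: write(P0, v0, 145). refcount(pp0)=1 -> write in place. 4 ppages; refcounts: pp0:1 pp1:1 pp2:1 pp3:1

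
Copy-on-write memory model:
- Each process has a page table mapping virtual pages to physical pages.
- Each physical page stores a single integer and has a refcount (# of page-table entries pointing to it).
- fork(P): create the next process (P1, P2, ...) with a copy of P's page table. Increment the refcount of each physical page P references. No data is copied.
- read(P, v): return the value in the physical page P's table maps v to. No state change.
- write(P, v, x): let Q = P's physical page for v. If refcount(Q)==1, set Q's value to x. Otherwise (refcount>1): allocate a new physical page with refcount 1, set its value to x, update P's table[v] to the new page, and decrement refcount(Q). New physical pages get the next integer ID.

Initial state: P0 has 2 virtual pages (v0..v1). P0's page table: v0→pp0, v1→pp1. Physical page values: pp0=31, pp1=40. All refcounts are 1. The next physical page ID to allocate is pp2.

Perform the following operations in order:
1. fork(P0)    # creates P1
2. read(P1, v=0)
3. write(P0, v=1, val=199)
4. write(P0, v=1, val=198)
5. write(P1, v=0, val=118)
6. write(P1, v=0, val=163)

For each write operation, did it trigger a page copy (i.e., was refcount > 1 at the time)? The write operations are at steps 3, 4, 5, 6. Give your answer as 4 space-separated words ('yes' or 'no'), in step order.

Op 1: fork(P0) -> P1. 2 ppages; refcounts: pp0:2 pp1:2
Op 2: read(P1, v0) -> 31. No state change.
Op 3: write(P0, v1, 199). refcount(pp1)=2>1 -> COPY to pp2. 3 ppages; refcounts: pp0:2 pp1:1 pp2:1
Op 4: write(P0, v1, 198). refcount(pp2)=1 -> write in place. 3 ppages; refcounts: pp0:2 pp1:1 pp2:1
Op 5: write(P1, v0, 118). refcount(pp0)=2>1 -> COPY to pp3. 4 ppages; refcounts: pp0:1 pp1:1 pp2:1 pp3:1
Op 6: write(P1, v0, 163). refcount(pp3)=1 -> write in place. 4 ppages; refcounts: pp0:1 pp1:1 pp2:1 pp3:1

yes no yes no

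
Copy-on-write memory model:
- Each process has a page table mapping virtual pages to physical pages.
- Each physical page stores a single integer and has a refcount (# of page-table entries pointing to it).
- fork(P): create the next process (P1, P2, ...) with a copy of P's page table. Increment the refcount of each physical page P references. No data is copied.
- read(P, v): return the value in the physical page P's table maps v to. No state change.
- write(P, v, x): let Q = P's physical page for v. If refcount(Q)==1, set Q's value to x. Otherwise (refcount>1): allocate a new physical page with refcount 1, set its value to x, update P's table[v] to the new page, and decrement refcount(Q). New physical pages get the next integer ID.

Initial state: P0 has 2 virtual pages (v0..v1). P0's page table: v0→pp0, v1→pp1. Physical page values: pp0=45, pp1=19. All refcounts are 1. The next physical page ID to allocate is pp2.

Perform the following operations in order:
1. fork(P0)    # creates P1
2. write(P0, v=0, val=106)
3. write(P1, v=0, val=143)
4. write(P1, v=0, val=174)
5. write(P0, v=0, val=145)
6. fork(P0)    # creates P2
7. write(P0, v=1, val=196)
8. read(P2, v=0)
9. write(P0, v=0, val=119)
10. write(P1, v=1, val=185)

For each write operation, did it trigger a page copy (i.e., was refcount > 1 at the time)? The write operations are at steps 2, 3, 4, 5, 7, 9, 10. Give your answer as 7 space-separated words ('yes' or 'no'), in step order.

Op 1: fork(P0) -> P1. 2 ppages; refcounts: pp0:2 pp1:2
Op 2: write(P0, v0, 106). refcount(pp0)=2>1 -> COPY to pp2. 3 ppages; refcounts: pp0:1 pp1:2 pp2:1
Op 3: write(P1, v0, 143). refcount(pp0)=1 -> write in place. 3 ppages; refcounts: pp0:1 pp1:2 pp2:1
Op 4: write(P1, v0, 174). refcount(pp0)=1 -> write in place. 3 ppages; refcounts: pp0:1 pp1:2 pp2:1
Op 5: write(P0, v0, 145). refcount(pp2)=1 -> write in place. 3 ppages; refcounts: pp0:1 pp1:2 pp2:1
Op 6: fork(P0) -> P2. 3 ppages; refcounts: pp0:1 pp1:3 pp2:2
Op 7: write(P0, v1, 196). refcount(pp1)=3>1 -> COPY to pp3. 4 ppages; refcounts: pp0:1 pp1:2 pp2:2 pp3:1
Op 8: read(P2, v0) -> 145. No state change.
Op 9: write(P0, v0, 119). refcount(pp2)=2>1 -> COPY to pp4. 5 ppages; refcounts: pp0:1 pp1:2 pp2:1 pp3:1 pp4:1
Op 10: write(P1, v1, 185). refcount(pp1)=2>1 -> COPY to pp5. 6 ppages; refcounts: pp0:1 pp1:1 pp2:1 pp3:1 pp4:1 pp5:1

yes no no no yes yes yes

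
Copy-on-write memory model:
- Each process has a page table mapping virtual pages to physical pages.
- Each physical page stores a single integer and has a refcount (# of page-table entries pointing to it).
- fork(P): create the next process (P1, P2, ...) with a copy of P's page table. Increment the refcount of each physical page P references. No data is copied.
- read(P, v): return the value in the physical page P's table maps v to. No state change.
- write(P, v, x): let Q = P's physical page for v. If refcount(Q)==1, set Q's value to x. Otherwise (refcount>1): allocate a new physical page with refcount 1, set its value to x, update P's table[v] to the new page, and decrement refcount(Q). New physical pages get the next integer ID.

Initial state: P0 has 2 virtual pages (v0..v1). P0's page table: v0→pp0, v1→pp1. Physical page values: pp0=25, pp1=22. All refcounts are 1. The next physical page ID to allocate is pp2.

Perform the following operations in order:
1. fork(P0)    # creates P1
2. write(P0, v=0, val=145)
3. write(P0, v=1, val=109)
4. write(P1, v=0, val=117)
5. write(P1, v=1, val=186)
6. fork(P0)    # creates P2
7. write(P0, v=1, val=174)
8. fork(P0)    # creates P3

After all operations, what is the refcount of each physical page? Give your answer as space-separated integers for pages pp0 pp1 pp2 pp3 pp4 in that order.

Op 1: fork(P0) -> P1. 2 ppages; refcounts: pp0:2 pp1:2
Op 2: write(P0, v0, 145). refcount(pp0)=2>1 -> COPY to pp2. 3 ppages; refcounts: pp0:1 pp1:2 pp2:1
Op 3: write(P0, v1, 109). refcount(pp1)=2>1 -> COPY to pp3. 4 ppages; refcounts: pp0:1 pp1:1 pp2:1 pp3:1
Op 4: write(P1, v0, 117). refcount(pp0)=1 -> write in place. 4 ppages; refcounts: pp0:1 pp1:1 pp2:1 pp3:1
Op 5: write(P1, v1, 186). refcount(pp1)=1 -> write in place. 4 ppages; refcounts: pp0:1 pp1:1 pp2:1 pp3:1
Op 6: fork(P0) -> P2. 4 ppages; refcounts: pp0:1 pp1:1 pp2:2 pp3:2
Op 7: write(P0, v1, 174). refcount(pp3)=2>1 -> COPY to pp4. 5 ppages; refcounts: pp0:1 pp1:1 pp2:2 pp3:1 pp4:1
Op 8: fork(P0) -> P3. 5 ppages; refcounts: pp0:1 pp1:1 pp2:3 pp3:1 pp4:2

Answer: 1 1 3 1 2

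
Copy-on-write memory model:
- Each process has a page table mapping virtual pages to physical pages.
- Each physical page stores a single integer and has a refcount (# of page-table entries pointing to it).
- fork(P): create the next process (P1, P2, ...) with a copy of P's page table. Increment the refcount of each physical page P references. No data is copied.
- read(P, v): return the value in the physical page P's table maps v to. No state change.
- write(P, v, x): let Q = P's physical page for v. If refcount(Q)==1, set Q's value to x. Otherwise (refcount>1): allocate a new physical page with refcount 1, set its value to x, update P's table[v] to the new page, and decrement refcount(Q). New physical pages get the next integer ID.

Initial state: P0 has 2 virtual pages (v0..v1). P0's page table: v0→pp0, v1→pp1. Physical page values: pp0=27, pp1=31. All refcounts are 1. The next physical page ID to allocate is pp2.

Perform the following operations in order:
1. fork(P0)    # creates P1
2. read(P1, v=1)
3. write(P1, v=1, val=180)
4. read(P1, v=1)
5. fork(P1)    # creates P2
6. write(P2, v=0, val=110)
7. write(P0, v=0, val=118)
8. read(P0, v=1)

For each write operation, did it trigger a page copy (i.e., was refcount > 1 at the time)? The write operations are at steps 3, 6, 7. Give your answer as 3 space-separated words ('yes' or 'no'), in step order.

Op 1: fork(P0) -> P1. 2 ppages; refcounts: pp0:2 pp1:2
Op 2: read(P1, v1) -> 31. No state change.
Op 3: write(P1, v1, 180). refcount(pp1)=2>1 -> COPY to pp2. 3 ppages; refcounts: pp0:2 pp1:1 pp2:1
Op 4: read(P1, v1) -> 180. No state change.
Op 5: fork(P1) -> P2. 3 ppages; refcounts: pp0:3 pp1:1 pp2:2
Op 6: write(P2, v0, 110). refcount(pp0)=3>1 -> COPY to pp3. 4 ppages; refcounts: pp0:2 pp1:1 pp2:2 pp3:1
Op 7: write(P0, v0, 118). refcount(pp0)=2>1 -> COPY to pp4. 5 ppages; refcounts: pp0:1 pp1:1 pp2:2 pp3:1 pp4:1
Op 8: read(P0, v1) -> 31. No state change.

yes yes yes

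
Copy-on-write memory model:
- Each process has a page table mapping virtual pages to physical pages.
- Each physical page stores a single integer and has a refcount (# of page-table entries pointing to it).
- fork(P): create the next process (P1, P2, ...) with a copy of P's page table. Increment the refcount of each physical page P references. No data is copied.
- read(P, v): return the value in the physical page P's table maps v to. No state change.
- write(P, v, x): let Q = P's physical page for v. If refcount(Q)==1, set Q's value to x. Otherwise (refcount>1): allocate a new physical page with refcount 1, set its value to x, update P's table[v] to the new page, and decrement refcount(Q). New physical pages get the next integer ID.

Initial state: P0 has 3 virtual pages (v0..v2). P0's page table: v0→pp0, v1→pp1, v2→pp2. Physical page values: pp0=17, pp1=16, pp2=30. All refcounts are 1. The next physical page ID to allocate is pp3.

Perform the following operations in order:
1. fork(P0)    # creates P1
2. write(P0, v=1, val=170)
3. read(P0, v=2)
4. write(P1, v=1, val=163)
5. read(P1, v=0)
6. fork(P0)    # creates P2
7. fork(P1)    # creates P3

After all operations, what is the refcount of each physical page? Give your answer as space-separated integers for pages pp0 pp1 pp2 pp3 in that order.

Answer: 4 2 4 2

Derivation:
Op 1: fork(P0) -> P1. 3 ppages; refcounts: pp0:2 pp1:2 pp2:2
Op 2: write(P0, v1, 170). refcount(pp1)=2>1 -> COPY to pp3. 4 ppages; refcounts: pp0:2 pp1:1 pp2:2 pp3:1
Op 3: read(P0, v2) -> 30. No state change.
Op 4: write(P1, v1, 163). refcount(pp1)=1 -> write in place. 4 ppages; refcounts: pp0:2 pp1:1 pp2:2 pp3:1
Op 5: read(P1, v0) -> 17. No state change.
Op 6: fork(P0) -> P2. 4 ppages; refcounts: pp0:3 pp1:1 pp2:3 pp3:2
Op 7: fork(P1) -> P3. 4 ppages; refcounts: pp0:4 pp1:2 pp2:4 pp3:2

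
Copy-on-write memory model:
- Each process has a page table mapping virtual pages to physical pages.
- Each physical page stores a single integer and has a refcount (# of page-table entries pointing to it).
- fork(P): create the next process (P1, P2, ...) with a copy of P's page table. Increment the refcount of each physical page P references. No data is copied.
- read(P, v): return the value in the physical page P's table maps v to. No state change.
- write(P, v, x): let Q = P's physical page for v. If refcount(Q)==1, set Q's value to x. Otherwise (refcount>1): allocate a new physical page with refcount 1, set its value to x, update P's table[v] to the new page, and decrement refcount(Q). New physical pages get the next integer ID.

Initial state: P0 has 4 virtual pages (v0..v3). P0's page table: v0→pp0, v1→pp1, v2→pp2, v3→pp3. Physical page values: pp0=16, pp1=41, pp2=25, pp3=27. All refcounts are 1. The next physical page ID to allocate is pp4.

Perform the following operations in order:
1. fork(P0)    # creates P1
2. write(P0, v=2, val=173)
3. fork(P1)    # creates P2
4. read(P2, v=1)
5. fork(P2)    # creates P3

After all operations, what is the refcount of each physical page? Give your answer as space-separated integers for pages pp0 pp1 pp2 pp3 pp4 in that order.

Answer: 4 4 3 4 1

Derivation:
Op 1: fork(P0) -> P1. 4 ppages; refcounts: pp0:2 pp1:2 pp2:2 pp3:2
Op 2: write(P0, v2, 173). refcount(pp2)=2>1 -> COPY to pp4. 5 ppages; refcounts: pp0:2 pp1:2 pp2:1 pp3:2 pp4:1
Op 3: fork(P1) -> P2. 5 ppages; refcounts: pp0:3 pp1:3 pp2:2 pp3:3 pp4:1
Op 4: read(P2, v1) -> 41. No state change.
Op 5: fork(P2) -> P3. 5 ppages; refcounts: pp0:4 pp1:4 pp2:3 pp3:4 pp4:1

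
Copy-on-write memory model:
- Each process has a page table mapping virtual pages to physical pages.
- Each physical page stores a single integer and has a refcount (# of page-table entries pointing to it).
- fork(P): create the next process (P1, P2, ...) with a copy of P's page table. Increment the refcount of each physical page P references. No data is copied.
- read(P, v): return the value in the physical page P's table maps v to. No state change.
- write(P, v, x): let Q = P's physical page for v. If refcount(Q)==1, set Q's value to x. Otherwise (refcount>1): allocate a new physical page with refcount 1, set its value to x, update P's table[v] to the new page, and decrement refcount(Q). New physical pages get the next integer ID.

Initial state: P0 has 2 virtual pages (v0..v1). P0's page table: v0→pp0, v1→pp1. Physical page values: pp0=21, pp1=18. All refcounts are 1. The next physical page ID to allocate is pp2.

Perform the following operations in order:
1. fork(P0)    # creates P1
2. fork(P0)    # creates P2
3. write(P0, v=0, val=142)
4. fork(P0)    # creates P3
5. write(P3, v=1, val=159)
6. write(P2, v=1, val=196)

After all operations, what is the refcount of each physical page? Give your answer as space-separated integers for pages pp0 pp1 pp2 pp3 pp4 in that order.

Op 1: fork(P0) -> P1. 2 ppages; refcounts: pp0:2 pp1:2
Op 2: fork(P0) -> P2. 2 ppages; refcounts: pp0:3 pp1:3
Op 3: write(P0, v0, 142). refcount(pp0)=3>1 -> COPY to pp2. 3 ppages; refcounts: pp0:2 pp1:3 pp2:1
Op 4: fork(P0) -> P3. 3 ppages; refcounts: pp0:2 pp1:4 pp2:2
Op 5: write(P3, v1, 159). refcount(pp1)=4>1 -> COPY to pp3. 4 ppages; refcounts: pp0:2 pp1:3 pp2:2 pp3:1
Op 6: write(P2, v1, 196). refcount(pp1)=3>1 -> COPY to pp4. 5 ppages; refcounts: pp0:2 pp1:2 pp2:2 pp3:1 pp4:1

Answer: 2 2 2 1 1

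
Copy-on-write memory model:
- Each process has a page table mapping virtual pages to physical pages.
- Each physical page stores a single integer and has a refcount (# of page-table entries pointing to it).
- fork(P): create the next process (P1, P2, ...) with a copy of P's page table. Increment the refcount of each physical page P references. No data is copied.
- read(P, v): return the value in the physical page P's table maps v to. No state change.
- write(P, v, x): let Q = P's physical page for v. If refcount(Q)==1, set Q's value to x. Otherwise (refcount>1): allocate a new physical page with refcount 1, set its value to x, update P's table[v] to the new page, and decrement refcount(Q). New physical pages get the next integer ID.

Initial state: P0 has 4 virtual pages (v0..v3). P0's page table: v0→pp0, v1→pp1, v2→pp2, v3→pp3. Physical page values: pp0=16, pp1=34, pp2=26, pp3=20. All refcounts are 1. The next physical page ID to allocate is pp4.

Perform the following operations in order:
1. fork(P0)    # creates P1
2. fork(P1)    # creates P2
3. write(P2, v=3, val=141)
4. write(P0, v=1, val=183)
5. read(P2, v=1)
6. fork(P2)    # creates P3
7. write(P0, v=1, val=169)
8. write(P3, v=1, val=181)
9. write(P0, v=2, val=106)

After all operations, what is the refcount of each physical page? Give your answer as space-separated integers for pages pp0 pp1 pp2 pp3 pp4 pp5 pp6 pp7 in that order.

Answer: 4 2 3 2 2 1 1 1

Derivation:
Op 1: fork(P0) -> P1. 4 ppages; refcounts: pp0:2 pp1:2 pp2:2 pp3:2
Op 2: fork(P1) -> P2. 4 ppages; refcounts: pp0:3 pp1:3 pp2:3 pp3:3
Op 3: write(P2, v3, 141). refcount(pp3)=3>1 -> COPY to pp4. 5 ppages; refcounts: pp0:3 pp1:3 pp2:3 pp3:2 pp4:1
Op 4: write(P0, v1, 183). refcount(pp1)=3>1 -> COPY to pp5. 6 ppages; refcounts: pp0:3 pp1:2 pp2:3 pp3:2 pp4:1 pp5:1
Op 5: read(P2, v1) -> 34. No state change.
Op 6: fork(P2) -> P3. 6 ppages; refcounts: pp0:4 pp1:3 pp2:4 pp3:2 pp4:2 pp5:1
Op 7: write(P0, v1, 169). refcount(pp5)=1 -> write in place. 6 ppages; refcounts: pp0:4 pp1:3 pp2:4 pp3:2 pp4:2 pp5:1
Op 8: write(P3, v1, 181). refcount(pp1)=3>1 -> COPY to pp6. 7 ppages; refcounts: pp0:4 pp1:2 pp2:4 pp3:2 pp4:2 pp5:1 pp6:1
Op 9: write(P0, v2, 106). refcount(pp2)=4>1 -> COPY to pp7. 8 ppages; refcounts: pp0:4 pp1:2 pp2:3 pp3:2 pp4:2 pp5:1 pp6:1 pp7:1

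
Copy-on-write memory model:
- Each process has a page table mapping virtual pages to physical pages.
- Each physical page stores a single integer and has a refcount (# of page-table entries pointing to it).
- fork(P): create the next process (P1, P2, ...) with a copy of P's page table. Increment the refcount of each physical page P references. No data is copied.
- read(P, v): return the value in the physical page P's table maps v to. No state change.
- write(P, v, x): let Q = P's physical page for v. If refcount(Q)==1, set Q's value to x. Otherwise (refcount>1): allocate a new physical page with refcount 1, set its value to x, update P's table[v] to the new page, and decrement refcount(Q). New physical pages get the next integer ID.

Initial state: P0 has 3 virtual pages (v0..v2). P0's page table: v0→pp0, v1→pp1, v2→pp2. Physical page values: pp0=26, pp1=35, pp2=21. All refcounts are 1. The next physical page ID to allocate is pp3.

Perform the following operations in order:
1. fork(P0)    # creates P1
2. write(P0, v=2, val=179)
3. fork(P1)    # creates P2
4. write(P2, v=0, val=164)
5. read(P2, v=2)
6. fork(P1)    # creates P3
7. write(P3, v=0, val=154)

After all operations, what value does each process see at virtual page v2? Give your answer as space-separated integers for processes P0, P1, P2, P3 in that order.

Answer: 179 21 21 21

Derivation:
Op 1: fork(P0) -> P1. 3 ppages; refcounts: pp0:2 pp1:2 pp2:2
Op 2: write(P0, v2, 179). refcount(pp2)=2>1 -> COPY to pp3. 4 ppages; refcounts: pp0:2 pp1:2 pp2:1 pp3:1
Op 3: fork(P1) -> P2. 4 ppages; refcounts: pp0:3 pp1:3 pp2:2 pp3:1
Op 4: write(P2, v0, 164). refcount(pp0)=3>1 -> COPY to pp4. 5 ppages; refcounts: pp0:2 pp1:3 pp2:2 pp3:1 pp4:1
Op 5: read(P2, v2) -> 21. No state change.
Op 6: fork(P1) -> P3. 5 ppages; refcounts: pp0:3 pp1:4 pp2:3 pp3:1 pp4:1
Op 7: write(P3, v0, 154). refcount(pp0)=3>1 -> COPY to pp5. 6 ppages; refcounts: pp0:2 pp1:4 pp2:3 pp3:1 pp4:1 pp5:1
P0: v2 -> pp3 = 179
P1: v2 -> pp2 = 21
P2: v2 -> pp2 = 21
P3: v2 -> pp2 = 21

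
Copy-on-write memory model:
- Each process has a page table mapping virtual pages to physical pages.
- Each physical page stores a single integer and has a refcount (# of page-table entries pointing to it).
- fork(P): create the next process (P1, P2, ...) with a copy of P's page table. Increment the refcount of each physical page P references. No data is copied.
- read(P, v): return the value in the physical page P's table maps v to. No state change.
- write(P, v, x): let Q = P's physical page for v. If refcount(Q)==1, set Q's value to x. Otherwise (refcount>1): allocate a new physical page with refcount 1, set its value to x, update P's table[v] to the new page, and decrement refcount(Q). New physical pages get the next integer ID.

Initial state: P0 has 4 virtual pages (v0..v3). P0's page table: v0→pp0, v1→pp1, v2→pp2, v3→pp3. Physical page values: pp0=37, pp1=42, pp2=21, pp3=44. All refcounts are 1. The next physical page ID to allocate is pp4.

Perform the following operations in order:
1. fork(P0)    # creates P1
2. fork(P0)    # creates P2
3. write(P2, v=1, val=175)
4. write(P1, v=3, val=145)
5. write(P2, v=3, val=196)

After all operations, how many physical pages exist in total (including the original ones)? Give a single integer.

Op 1: fork(P0) -> P1. 4 ppages; refcounts: pp0:2 pp1:2 pp2:2 pp3:2
Op 2: fork(P0) -> P2. 4 ppages; refcounts: pp0:3 pp1:3 pp2:3 pp3:3
Op 3: write(P2, v1, 175). refcount(pp1)=3>1 -> COPY to pp4. 5 ppages; refcounts: pp0:3 pp1:2 pp2:3 pp3:3 pp4:1
Op 4: write(P1, v3, 145). refcount(pp3)=3>1 -> COPY to pp5. 6 ppages; refcounts: pp0:3 pp1:2 pp2:3 pp3:2 pp4:1 pp5:1
Op 5: write(P2, v3, 196). refcount(pp3)=2>1 -> COPY to pp6. 7 ppages; refcounts: pp0:3 pp1:2 pp2:3 pp3:1 pp4:1 pp5:1 pp6:1

Answer: 7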